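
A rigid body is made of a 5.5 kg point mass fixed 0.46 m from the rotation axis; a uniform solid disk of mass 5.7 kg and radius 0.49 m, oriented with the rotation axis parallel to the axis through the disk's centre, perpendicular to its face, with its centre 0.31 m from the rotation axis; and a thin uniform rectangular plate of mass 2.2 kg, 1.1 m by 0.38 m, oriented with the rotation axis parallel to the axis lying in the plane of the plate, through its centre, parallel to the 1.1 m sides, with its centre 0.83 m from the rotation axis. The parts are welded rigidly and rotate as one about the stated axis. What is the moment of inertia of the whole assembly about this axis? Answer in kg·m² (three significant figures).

Point mass: I_cm = 0; centre at d = 0.46 m, so the parallel axis theorem gives I = 0 + (5.5)(0.46)² = 1.1638 kg·m².
Solid disk: I_cm = (1/2)MR² = (1/2)(5.7)(0.49)² = 0.68428 kg·m²; centre at d = 0.31 m, so the parallel axis theorem gives I = 0.68428 + (5.7)(0.31)² = 1.2321 kg·m².
Rectangular plate: I_cm = (1/12)Mb² = (1/12)(2.2)(0.38)² = 0.026473 kg·m²; centre at d = 0.83 m, so the parallel axis theorem gives I = 0.026473 + (2.2)(0.83)² = 1.5421 kg·m².
Total I = 1.1638 + 1.2321 + 1.5421 = 3.9379 kg·m².

3.94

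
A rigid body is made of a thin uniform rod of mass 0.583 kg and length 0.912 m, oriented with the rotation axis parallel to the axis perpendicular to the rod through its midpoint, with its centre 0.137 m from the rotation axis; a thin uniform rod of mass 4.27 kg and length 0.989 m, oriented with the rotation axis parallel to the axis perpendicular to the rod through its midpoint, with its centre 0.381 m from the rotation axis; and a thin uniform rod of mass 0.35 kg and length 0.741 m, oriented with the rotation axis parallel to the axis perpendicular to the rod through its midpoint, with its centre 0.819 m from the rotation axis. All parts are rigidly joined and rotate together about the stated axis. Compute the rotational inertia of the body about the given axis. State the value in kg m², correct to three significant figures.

1.27

Thin rod: I_cm = (1/12)ML² = (1/12)(0.583)(0.912)² = 0.040409 kg m²; centre at d = 0.137 m, so the parallel axis theorem gives I = 0.040409 + (0.583)(0.137)² = 0.051351 kg m².
Thin rod: I_cm = (1/12)ML² = (1/12)(4.27)(0.989)² = 0.34805 kg m²; centre at d = 0.381 m, so the parallel axis theorem gives I = 0.34805 + (4.27)(0.381)² = 0.96789 kg m².
Thin rod: I_cm = (1/12)ML² = (1/12)(0.35)(0.741)² = 0.016015 kg m²; centre at d = 0.819 m, so the parallel axis theorem gives I = 0.016015 + (0.35)(0.819)² = 0.25078 kg m².
Total I = 0.051351 + 0.96789 + 0.25078 = 1.27 kg m².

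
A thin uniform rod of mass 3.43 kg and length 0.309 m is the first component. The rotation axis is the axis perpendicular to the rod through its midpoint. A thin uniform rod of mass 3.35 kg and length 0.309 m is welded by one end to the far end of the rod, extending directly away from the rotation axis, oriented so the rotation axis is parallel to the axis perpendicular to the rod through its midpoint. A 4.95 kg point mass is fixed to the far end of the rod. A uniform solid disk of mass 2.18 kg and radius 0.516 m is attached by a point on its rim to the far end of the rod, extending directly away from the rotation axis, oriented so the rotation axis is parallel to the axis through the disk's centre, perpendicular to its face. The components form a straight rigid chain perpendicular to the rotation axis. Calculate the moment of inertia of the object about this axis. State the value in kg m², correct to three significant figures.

3.82

Thin rod: I_cm = (1/12)ML² = (1/12)(3.43)(0.309)² = 0.027292 kg m²; axis through the centre, so I = 0.027292 kg m².
Thin rod: I_cm = (1/12)ML² = (1/12)(3.35)(0.309)² = 0.026655 kg m²; centre at d = 0.1545 + 0.1545 = 0.309 m, so I = I_cm + Md² gives I = 0.026655 + (3.35)(0.309)² = 0.34652 kg m².
Point mass: I_cm = 0; centre at d = 0.1545 + 0.1545 + 0.1545 = 0.4635 m, so I = I_cm + Md² gives I = 0 + (4.95)(0.4635)² = 1.0634 kg m².
Solid disk: I_cm = (1/2)MR² = (1/2)(2.18)(0.516)² = 0.29022 kg m²; centre at d = 0.1545 + 0.1545 + 0.1545 + 0.516 = 0.9795 m, so I = I_cm + Md² gives I = 0.29022 + (2.18)(0.9795)² = 2.3818 kg m².
Total I = 0.027292 + 0.34652 + 1.0634 + 2.3818 = 3.819 kg m².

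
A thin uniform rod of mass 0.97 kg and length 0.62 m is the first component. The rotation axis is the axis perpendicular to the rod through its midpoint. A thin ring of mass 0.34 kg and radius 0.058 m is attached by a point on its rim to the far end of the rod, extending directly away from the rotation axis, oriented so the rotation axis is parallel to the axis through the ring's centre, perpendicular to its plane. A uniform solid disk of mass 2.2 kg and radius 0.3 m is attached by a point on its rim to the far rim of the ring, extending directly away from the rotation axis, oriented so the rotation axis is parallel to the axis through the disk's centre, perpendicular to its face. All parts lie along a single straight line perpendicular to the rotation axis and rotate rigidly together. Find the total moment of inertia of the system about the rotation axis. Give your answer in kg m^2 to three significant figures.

1.34

Thin rod: I_cm = (1/12)ML² = (1/12)(0.97)(0.62)² = 0.031072 kg m^2; axis through the centre, so I = 0.031072 kg m^2.
Thin ring: I_cm = MR² = (0.34)(0.058)² = 0.0011438 kg m^2; centre at d = 0.31 + 0.058 = 0.368 m, so the parallel axis theorem gives I = 0.0011438 + (0.34)(0.368)² = 0.047188 kg m^2.
Solid disk: I_cm = (1/2)MR² = (1/2)(2.2)(0.3)² = 0.099 kg m^2; centre at d = 0.31 + 0.058 + 0.058 + 0.3 = 0.726 m, so the parallel axis theorem gives I = 0.099 + (2.2)(0.726)² = 1.2586 kg m^2.
Total I = 0.031072 + 0.047188 + 1.2586 = 1.3368 kg m^2.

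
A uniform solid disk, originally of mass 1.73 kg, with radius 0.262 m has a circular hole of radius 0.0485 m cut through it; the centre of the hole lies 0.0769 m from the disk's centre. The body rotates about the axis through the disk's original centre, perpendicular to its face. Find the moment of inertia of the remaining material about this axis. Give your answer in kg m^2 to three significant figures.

Unpierced body about its centre: I₀ = (1/2)MR² = (1/2)(1.73)(0.262)² = 0.059377 kg m^2.
The removed disk has mass m = M·(r/R)² = (1.73)(0.0485/0.262)² = 0.059283 kg (same uniform areal density).
Its moment of inertia about the rotation axis (parallel-axis theorem): I_hole = (1/2)mr² + md² = (1/2)(0.059283)(0.0485)² + (0.059283)(0.0769)² = 0.0004203 kg m^2.
Treating the hole as negative mass, I = I₀ − I_hole = 0.059377 − 0.0004203 = 0.058957 kg m^2.

0.0590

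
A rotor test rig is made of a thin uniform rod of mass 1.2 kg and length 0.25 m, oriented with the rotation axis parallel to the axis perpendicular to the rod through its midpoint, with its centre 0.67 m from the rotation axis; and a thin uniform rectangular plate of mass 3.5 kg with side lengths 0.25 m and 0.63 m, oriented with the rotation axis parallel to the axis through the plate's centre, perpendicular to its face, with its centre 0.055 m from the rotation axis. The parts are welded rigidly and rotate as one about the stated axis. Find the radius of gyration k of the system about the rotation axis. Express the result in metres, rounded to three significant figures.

Thin rod: I_cm = (1/12)ML² = (1/12)(1.2)(0.25)² = 0.00625 kg m²; centre at d = 0.67 m, so I = I_cm + Md² gives I = 0.00625 + (1.2)(0.67)² = 0.54493 kg m².
Rectangular plate: I_cm = (1/12)M(a²+b²) = (1/12)(3.5)[(0.25)² + (0.63)²] = 0.13399 kg m²; centre at d = 0.055 m, so I = I_cm + Md² gives I = 0.13399 + (3.5)(0.055)² = 0.14458 kg m².
Total I = 0.68951 kg m²; total mass M = 4.7 kg.
k = √(I/M) = √(0.68951/4.7) = 0.38302 m.

0.383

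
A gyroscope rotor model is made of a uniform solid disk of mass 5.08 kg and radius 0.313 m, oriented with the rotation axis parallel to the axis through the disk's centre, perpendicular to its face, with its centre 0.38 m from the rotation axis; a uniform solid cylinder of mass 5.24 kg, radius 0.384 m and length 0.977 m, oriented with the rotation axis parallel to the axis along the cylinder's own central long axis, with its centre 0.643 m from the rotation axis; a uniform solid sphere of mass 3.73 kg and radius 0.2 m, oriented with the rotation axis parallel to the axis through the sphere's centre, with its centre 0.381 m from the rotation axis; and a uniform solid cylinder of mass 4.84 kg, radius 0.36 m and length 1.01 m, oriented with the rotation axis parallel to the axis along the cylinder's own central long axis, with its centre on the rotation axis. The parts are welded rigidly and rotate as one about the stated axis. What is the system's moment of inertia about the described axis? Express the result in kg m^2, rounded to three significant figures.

4.45

Solid disk: I_cm = (1/2)MR² = (1/2)(5.08)(0.313)² = 0.24884 kg m^2; centre at d = 0.38 m, so the parallel axis theorem gives I = 0.24884 + (5.08)(0.38)² = 0.98239 kg m^2.
Solid cylinder: I_cm = (1/2)MR² = (1/2)(5.24)(0.384)² = 0.38633 kg m^2; centre at d = 0.643 m, so the parallel axis theorem gives I = 0.38633 + (5.24)(0.643)² = 2.5528 kg m^2.
Solid sphere: I_cm = (2/5)MR² = (2/5)(3.73)(0.2)² = 0.05968 kg m^2; centre at d = 0.381 m, so the parallel axis theorem gives I = 0.05968 + (3.73)(0.381)² = 0.60113 kg m^2.
Solid cylinder: I_cm = (1/2)MR² = (1/2)(4.84)(0.36)² = 0.31363 kg m^2; axis through the centre, so I = 0.31363 kg m^2.
Total I = 0.98239 + 2.5528 + 0.60113 + 0.31363 = 4.45 kg m^2.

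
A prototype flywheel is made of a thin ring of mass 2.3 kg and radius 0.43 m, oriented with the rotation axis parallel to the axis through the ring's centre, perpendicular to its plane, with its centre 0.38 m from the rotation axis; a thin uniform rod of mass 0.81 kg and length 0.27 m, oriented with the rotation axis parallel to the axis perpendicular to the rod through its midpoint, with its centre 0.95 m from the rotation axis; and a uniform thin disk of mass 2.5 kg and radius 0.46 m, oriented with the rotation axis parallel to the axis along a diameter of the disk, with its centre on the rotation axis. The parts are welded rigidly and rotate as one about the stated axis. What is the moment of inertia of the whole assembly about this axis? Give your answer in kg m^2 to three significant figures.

1.63

Thin ring: I_cm = MR² = (2.3)(0.43)² = 0.42527 kg m^2; centre at d = 0.38 m, so the parallel axis theorem gives I = 0.42527 + (2.3)(0.38)² = 0.75739 kg m^2.
Thin rod: I_cm = (1/12)ML² = (1/12)(0.81)(0.27)² = 0.0049208 kg m^2; centre at d = 0.95 m, so the parallel axis theorem gives I = 0.0049208 + (0.81)(0.95)² = 0.73595 kg m^2.
Thin disk: I_cm = (1/4)MR² = (1/4)(2.5)(0.46)² = 0.13225 kg m^2; axis through the centre, so I = 0.13225 kg m^2.
Total I = 0.75739 + 0.73595 + 0.13225 = 1.6256 kg m^2.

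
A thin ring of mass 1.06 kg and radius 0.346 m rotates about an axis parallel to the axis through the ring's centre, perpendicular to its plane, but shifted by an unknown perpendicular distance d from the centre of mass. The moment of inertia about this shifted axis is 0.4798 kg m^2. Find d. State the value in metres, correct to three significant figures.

0.577

About the centre-of-mass axis, I_cm = MR² = (1.06)(0.346)² = 0.1269 kg m^2.
Parallel axis theorem: I = I_cm + Md², so Md² = 0.4798 − 0.1269 = 0.3529 kg m^2.
d = √(0.3529 / 1.06) = 0.577 m.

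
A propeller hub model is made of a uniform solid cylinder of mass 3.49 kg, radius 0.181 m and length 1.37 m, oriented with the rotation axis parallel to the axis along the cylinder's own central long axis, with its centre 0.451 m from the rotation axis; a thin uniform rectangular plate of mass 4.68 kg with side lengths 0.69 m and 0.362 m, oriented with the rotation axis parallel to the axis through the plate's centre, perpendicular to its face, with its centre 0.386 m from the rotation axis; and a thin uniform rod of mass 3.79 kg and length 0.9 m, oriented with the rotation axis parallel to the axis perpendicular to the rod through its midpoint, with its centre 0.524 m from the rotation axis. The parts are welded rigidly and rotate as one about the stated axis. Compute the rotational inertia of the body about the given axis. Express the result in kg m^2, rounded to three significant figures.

Solid cylinder: I_cm = (1/2)MR² = (1/2)(3.49)(0.181)² = 0.057168 kg m^2; centre at d = 0.451 m, so I = I_cm + Md² gives I = 0.057168 + (3.49)(0.451)² = 0.76704 kg m^2.
Rectangular plate: I_cm = (1/12)M(a²+b²) = (1/12)(4.68)[(0.69)² + (0.362)²] = 0.23679 kg m^2; centre at d = 0.386 m, so I = I_cm + Md² gives I = 0.23679 + (4.68)(0.386)² = 0.93409 kg m^2.
Thin rod: I_cm = (1/12)ML² = (1/12)(3.79)(0.9)² = 0.25582 kg m^2; centre at d = 0.524 m, so I = I_cm + Md² gives I = 0.25582 + (3.79)(0.524)² = 1.2965 kg m^2.
Total I = 0.76704 + 0.93409 + 1.2965 = 2.9976 kg m^2.

3.00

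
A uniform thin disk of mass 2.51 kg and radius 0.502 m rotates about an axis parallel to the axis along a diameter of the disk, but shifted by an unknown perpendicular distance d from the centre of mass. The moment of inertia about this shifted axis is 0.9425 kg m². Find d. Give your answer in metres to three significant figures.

About the centre-of-mass axis, I_cm = (1/4)MR² = (1/4)(2.51)(0.502)² = 0.15813 kg m².
Parallel axis theorem: I = I_cm + Md², so Md² = 0.9425 − 0.15813 = 0.78437 kg m².
d = √(0.78437 / 2.51) = 0.55901 m.

0.559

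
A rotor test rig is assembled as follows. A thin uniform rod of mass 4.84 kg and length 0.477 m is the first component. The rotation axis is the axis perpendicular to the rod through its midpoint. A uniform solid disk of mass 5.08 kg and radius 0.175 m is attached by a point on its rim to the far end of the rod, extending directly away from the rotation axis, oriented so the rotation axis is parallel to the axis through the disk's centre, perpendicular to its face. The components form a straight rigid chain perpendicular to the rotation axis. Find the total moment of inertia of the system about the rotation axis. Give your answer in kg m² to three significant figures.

Thin rod: I_cm = (1/12)ML² = (1/12)(4.84)(0.477)² = 0.09177 kg m²; axis through the centre, so I = 0.09177 kg m².
Solid disk: I_cm = (1/2)MR² = (1/2)(5.08)(0.175)² = 0.077787 kg m²; centre at d = 0.2385 + 0.175 = 0.4135 m, so the parallel axis theorem gives I = 0.077787 + (5.08)(0.4135)² = 0.94638 kg m².
Total I = 0.09177 + 0.94638 = 1.0381 kg m².

1.04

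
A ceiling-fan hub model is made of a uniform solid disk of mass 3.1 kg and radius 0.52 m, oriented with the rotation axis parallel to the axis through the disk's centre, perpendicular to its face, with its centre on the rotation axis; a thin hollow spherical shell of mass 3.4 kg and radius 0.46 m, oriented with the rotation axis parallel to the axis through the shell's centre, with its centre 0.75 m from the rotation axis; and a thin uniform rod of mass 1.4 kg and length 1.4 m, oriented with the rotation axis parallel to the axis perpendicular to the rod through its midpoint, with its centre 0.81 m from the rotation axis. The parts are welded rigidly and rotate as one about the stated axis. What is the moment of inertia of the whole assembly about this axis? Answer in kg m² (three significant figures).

3.96

Solid disk: I_cm = (1/2)MR² = (1/2)(3.1)(0.52)² = 0.41912 kg m²; axis through the centre, so I = 0.41912 kg m².
Spherical shell: I_cm = (2/3)MR² = (2/3)(3.4)(0.46)² = 0.47963 kg m²; centre at d = 0.75 m, so I = I_cm + Md² gives I = 0.47963 + (3.4)(0.75)² = 2.3921 kg m².
Thin rod: I_cm = (1/12)ML² = (1/12)(1.4)(1.4)² = 0.22867 kg m²; centre at d = 0.81 m, so I = I_cm + Md² gives I = 0.22867 + (1.4)(0.81)² = 1.1472 kg m².
Total I = 0.41912 + 2.3921 + 1.1472 = 3.9585 kg m².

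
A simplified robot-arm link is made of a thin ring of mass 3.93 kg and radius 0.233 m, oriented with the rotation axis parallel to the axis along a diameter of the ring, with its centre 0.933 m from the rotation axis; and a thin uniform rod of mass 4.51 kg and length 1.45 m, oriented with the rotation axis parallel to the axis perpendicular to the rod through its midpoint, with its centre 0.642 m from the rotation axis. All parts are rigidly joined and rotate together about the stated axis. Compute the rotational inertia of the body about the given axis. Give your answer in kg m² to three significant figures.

6.18

Thin ring: I_cm = (1/2)MR² = (1/2)(3.93)(0.233)² = 0.10668 kg m²; centre at d = 0.933 m, so I = I_cm + Md² gives I = 0.10668 + (3.93)(0.933)² = 3.5277 kg m².
Thin rod: I_cm = (1/12)ML² = (1/12)(4.51)(1.45)² = 0.79019 kg m²; centre at d = 0.642 m, so I = I_cm + Md² gives I = 0.79019 + (4.51)(0.642)² = 2.649 kg m².
Total I = 3.5277 + 2.649 = 6.1767 kg m².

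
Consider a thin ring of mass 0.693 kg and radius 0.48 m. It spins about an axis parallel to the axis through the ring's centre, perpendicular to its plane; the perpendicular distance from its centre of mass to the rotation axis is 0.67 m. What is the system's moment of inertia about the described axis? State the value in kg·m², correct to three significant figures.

I_cm = MR² = (0.693)(0.48)² = 0.15967 kg·m²; centre at d = 0.67 m, so I = I_cm + Md² gives I = 0.15967 + (0.693)(0.67)² = 0.47075 kg·m².

0.471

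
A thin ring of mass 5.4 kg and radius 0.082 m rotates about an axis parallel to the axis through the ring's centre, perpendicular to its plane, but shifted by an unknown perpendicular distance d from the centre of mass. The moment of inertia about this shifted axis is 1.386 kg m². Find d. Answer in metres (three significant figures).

About the centre-of-mass axis, I_cm = MR² = (5.4)(0.082)² = 0.03631 kg m².
Parallel axis theorem: I = I_cm + Md², so Md² = 1.386 − 0.03631 = 1.3497 kg m².
d = √(1.3497 / 5.4) = 0.49994 m.

0.500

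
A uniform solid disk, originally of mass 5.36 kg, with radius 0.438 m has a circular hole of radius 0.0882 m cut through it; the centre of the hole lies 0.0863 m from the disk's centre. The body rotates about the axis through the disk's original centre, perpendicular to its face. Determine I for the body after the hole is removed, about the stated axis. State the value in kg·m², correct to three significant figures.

Unpierced body about its centre: I₀ = (1/2)MR² = (1/2)(5.36)(0.438)² = 0.51414 kg·m².
The removed disk has mass m = M·(r/R)² = (5.36)(0.0882/0.438)² = 0.21735 kg (same uniform areal density).
Its moment of inertia about the rotation axis (parallel-axis theorem): I_hole = (1/2)mr² + md² = (1/2)(0.21735)(0.0882)² + (0.21735)(0.0863)² = 0.0024641 kg·m².
Treating the hole as negative mass, I = I₀ − I_hole = 0.51414 − 0.0024641 = 0.51168 kg·m².

0.512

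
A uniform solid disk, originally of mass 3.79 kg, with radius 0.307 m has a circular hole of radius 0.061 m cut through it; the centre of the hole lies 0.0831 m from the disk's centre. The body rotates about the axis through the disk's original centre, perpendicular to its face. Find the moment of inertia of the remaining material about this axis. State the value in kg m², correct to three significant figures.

0.177

Unpierced body about its centre: I₀ = (1/2)MR² = (1/2)(3.79)(0.307)² = 0.1786 kg m².
The removed disk has mass m = M·(r/R)² = (3.79)(0.061/0.307)² = 0.14963 kg (same uniform areal density).
Its moment of inertia about the rotation axis (parallel-axis theorem): I_hole = (1/2)mr² + md² = (1/2)(0.14963)(0.061)² + (0.14963)(0.0831)² = 0.0013117 kg m².
Treating the hole as negative mass, I = I₀ − I_hole = 0.1786 − 0.0013117 = 0.17729 kg m².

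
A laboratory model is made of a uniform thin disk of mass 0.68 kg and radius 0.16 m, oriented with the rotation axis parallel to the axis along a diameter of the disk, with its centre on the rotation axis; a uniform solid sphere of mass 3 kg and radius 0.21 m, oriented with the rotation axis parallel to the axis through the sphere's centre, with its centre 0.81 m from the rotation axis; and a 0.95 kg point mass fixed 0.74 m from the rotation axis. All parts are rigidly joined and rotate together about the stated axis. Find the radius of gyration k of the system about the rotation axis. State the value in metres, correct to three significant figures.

0.742

Thin disk: I_cm = (1/4)MR² = (1/4)(0.68)(0.16)² = 0.004352 kg m^2; axis through the centre, so I = 0.004352 kg m^2.
Solid sphere: I_cm = (2/5)MR² = (2/5)(3)(0.21)² = 0.05292 kg m^2; centre at d = 0.81 m, so the parallel axis theorem gives I = 0.05292 + (3)(0.81)² = 2.0212 kg m^2.
Point mass: I_cm = 0; centre at d = 0.74 m, so the parallel axis theorem gives I = 0 + (0.95)(0.74)² = 0.52022 kg m^2.
Total I = 2.5458 kg m^2; total mass M = 4.63 kg.
k = √(I/M) = √(2.5458/4.63) = 0.74152 m.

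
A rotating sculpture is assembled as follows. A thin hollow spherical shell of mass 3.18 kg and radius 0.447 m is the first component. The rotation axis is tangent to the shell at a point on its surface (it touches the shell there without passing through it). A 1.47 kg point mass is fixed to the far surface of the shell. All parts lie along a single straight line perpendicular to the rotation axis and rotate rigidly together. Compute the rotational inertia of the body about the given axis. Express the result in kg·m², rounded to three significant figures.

2.23

Spherical shell: I_cm = (2/3)MR² = (2/3)(3.18)(0.447)² = 0.4236 kg·m²; centre at d = 0.447 m, so I = I_cm + Md² gives I = 0.4236 + (3.18)(0.447)² = 1.059 kg·m².
Point mass: I_cm = 0; centre at d = 0.447 + 0.447 = 0.894 m, so I = I_cm + Md² gives I = 0 + (1.47)(0.894)² = 1.1749 kg·m².
Total I = 1.059 + 1.1749 = 2.2339 kg·m².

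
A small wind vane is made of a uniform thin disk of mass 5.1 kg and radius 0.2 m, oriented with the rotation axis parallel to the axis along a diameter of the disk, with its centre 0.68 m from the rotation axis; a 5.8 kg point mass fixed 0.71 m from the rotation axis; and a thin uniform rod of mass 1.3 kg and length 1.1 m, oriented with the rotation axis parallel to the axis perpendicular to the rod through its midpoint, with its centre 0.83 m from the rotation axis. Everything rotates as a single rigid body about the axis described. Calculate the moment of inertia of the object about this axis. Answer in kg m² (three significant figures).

6.36

Thin disk: I_cm = (1/4)MR² = (1/4)(5.1)(0.2)² = 0.051 kg m²; centre at d = 0.68 m, so the parallel axis theorem gives I = 0.051 + (5.1)(0.68)² = 2.4092 kg m².
Point mass: I_cm = 0; centre at d = 0.71 m, so the parallel axis theorem gives I = 0 + (5.8)(0.71)² = 2.9238 kg m².
Thin rod: I_cm = (1/12)ML² = (1/12)(1.3)(1.1)² = 0.13108 kg m²; centre at d = 0.83 m, so the parallel axis theorem gives I = 0.13108 + (1.3)(0.83)² = 1.0267 kg m².
Total I = 2.4092 + 2.9238 + 1.0267 = 6.3597 kg m².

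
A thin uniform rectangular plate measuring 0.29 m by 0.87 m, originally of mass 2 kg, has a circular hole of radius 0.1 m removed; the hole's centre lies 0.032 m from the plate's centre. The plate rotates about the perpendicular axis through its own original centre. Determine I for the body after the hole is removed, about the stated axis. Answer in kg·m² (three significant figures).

0.139

Unpierced body about its centre: I₀ = (1/12)M(a²+b²) = (1/12)(2)[(0.29)² + (0.87)²] = 0.14017 kg·m².
The removed disk has mass m = M·πr²/(ab) = (2)·π(0.1)²/(0.29·0.87) = 0.24904 kg (same uniform areal density).
Its moment of inertia about the rotation axis (parallel-axis theorem): I_hole = (1/2)mr² + md² = (1/2)(0.24904)(0.1)² + (0.24904)(0.032)² = 0.0015002 kg·m².
Treating the hole as negative mass, I = I₀ − I_hole = 0.14017 − 0.0015002 = 0.13867 kg·m².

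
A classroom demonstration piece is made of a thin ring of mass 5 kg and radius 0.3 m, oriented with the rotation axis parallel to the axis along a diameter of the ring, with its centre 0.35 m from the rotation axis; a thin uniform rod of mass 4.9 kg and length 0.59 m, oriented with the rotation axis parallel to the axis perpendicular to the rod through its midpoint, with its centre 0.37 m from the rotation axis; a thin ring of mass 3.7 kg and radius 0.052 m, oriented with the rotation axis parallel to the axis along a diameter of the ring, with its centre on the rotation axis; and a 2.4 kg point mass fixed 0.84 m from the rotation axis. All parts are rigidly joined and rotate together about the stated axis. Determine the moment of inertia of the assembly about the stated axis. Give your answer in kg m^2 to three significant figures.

3.35

Thin ring: I_cm = (1/2)MR² = (1/2)(5)(0.3)² = 0.225 kg m^2; centre at d = 0.35 m, so the parallel axis theorem gives I = 0.225 + (5)(0.35)² = 0.8375 kg m^2.
Thin rod: I_cm = (1/12)ML² = (1/12)(4.9)(0.59)² = 0.14214 kg m^2; centre at d = 0.37 m, so the parallel axis theorem gives I = 0.14214 + (4.9)(0.37)² = 0.81295 kg m^2.
Thin ring: I_cm = (1/2)MR² = (1/2)(3.7)(0.052)² = 0.0050024 kg m^2; axis through the centre, so I = 0.0050024 kg m^2.
Point mass: I_cm = 0; centre at d = 0.84 m, so the parallel axis theorem gives I = 0 + (2.4)(0.84)² = 1.6934 kg m^2.
Total I = 0.8375 + 0.81295 + 0.0050024 + 1.6934 = 3.3489 kg m^2.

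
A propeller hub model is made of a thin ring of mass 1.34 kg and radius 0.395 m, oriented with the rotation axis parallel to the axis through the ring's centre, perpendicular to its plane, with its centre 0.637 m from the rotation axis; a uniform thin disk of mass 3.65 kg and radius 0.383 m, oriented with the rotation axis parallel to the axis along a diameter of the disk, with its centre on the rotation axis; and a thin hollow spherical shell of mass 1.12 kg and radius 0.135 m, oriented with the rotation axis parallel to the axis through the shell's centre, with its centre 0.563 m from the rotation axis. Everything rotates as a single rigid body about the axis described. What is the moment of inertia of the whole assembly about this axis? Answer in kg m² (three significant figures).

1.26

Thin ring: I_cm = MR² = (1.34)(0.395)² = 0.20907 kg m²; centre at d = 0.637 m, so the parallel axis theorem gives I = 0.20907 + (1.34)(0.637)² = 0.7528 kg m².
Thin disk: I_cm = (1/4)MR² = (1/4)(3.65)(0.383)² = 0.13385 kg m²; axis through the centre, so I = 0.13385 kg m².
Spherical shell: I_cm = (2/3)MR² = (2/3)(1.12)(0.135)² = 0.013608 kg m²; centre at d = 0.563 m, so the parallel axis theorem gives I = 0.013608 + (1.12)(0.563)² = 0.36861 kg m².
Total I = 0.7528 + 0.13385 + 0.36861 = 1.2553 kg m².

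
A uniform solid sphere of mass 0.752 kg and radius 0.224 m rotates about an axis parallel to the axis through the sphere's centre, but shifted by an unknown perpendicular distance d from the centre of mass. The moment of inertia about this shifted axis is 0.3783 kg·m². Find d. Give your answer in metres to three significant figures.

About the centre-of-mass axis, I_cm = (2/5)MR² = (2/5)(0.752)(0.224)² = 0.015093 kg·m².
Parallel axis theorem: I = I_cm + Md², so Md² = 0.3783 − 0.015093 = 0.36321 kg·m².
d = √(0.36321 / 0.752) = 0.69497 m.

0.695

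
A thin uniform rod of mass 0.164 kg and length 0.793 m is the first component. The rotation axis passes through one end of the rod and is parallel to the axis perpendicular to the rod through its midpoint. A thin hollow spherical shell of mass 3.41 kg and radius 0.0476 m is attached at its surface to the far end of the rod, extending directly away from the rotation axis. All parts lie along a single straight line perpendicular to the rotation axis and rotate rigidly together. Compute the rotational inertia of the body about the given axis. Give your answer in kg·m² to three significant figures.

Thin rod: I_cm = (1/12)ML² = (1/12)(0.164)(0.793)² = 0.0085943 kg·m²; centre at d = 0.3965 m, so the parallel axis theorem gives I = 0.0085943 + (0.164)(0.3965)² = 0.034377 kg·m².
Spherical shell: I_cm = (2/3)MR² = (2/3)(3.41)(0.0476)² = 0.0051508 kg·m²; centre at d = 0.3965 + 0.3965 + 0.0476 = 0.8406 m, so the parallel axis theorem gives I = 0.0051508 + (3.41)(0.8406)² = 2.4147 kg·m².
Total I = 0.034377 + 2.4147 = 2.4491 kg·m².

2.45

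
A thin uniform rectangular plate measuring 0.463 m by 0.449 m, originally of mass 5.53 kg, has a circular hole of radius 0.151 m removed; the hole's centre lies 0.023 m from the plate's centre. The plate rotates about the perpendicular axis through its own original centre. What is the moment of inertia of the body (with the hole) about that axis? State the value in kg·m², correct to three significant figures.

Unpierced body about its centre: I₀ = (1/12)M(a²+b²) = (1/12)(5.53)[(0.463)² + (0.449)²] = 0.19169 kg·m².
The removed disk has mass m = M·πr²/(ab) = (5.53)·π(0.151)²/(0.463·0.449) = 1.9055 kg (same uniform areal density).
Its moment of inertia about the rotation axis (parallel-axis theorem): I_hole = (1/2)mr² + md² = (1/2)(1.9055)(0.151)² + (1.9055)(0.023)² = 0.022731 kg·m².
Treating the hole as negative mass, I = I₀ − I_hole = 0.19169 − 0.022731 = 0.16896 kg·m².

0.169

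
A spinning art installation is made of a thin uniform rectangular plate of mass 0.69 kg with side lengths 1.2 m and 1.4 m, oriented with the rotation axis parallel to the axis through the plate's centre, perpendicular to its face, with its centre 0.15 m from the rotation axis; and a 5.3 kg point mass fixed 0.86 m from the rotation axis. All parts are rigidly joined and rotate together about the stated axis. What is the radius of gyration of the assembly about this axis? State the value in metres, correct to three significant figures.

Rectangular plate: I_cm = (1/12)M(a²+b²) = (1/12)(0.69)[(1.2)² + (1.4)²] = 0.1955 kg·m²; centre at d = 0.15 m, so the parallel axis theorem gives I = 0.1955 + (0.69)(0.15)² = 0.21102 kg·m².
Point mass: I_cm = 0; centre at d = 0.86 m, so the parallel axis theorem gives I = 0 + (5.3)(0.86)² = 3.9199 kg·m².
Total I = 4.1309 kg·m²; total mass M = 5.99 kg.
k = √(I/M) = √(4.1309/5.99) = 0.83044 m.

0.830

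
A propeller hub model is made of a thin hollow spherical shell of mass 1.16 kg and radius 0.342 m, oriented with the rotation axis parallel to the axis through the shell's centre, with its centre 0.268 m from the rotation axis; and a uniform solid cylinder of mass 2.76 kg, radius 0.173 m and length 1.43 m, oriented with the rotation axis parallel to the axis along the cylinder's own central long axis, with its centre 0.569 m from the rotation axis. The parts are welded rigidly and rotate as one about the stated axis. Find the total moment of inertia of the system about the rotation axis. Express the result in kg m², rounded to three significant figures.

1.11

Spherical shell: I_cm = (2/3)MR² = (2/3)(1.16)(0.342)² = 0.090452 kg m²; centre at d = 0.268 m, so I = I_cm + Md² gives I = 0.090452 + (1.16)(0.268)² = 0.17377 kg m².
Solid cylinder: I_cm = (1/2)MR² = (1/2)(2.76)(0.173)² = 0.041302 kg m²; centre at d = 0.569 m, so I = I_cm + Md² gives I = 0.041302 + (2.76)(0.569)² = 0.93488 kg m².
Total I = 0.17377 + 0.93488 = 1.1087 kg m².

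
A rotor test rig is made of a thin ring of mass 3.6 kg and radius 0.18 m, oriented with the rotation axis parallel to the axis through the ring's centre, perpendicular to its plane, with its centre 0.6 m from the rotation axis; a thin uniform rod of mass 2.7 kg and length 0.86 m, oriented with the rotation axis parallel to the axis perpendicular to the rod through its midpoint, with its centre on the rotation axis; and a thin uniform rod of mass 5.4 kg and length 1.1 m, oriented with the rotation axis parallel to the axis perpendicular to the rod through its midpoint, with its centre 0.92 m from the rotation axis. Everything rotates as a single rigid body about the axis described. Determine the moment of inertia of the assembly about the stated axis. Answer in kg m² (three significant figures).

6.69

Thin ring: I_cm = MR² = (3.6)(0.18)² = 0.11664 kg m²; centre at d = 0.6 m, so I = I_cm + Md² gives I = 0.11664 + (3.6)(0.6)² = 1.4126 kg m².
Thin rod: I_cm = (1/12)ML² = (1/12)(2.7)(0.86)² = 0.16641 kg m²; axis through the centre, so I = 0.16641 kg m².
Thin rod: I_cm = (1/12)ML² = (1/12)(5.4)(1.1)² = 0.5445 kg m²; centre at d = 0.92 m, so I = I_cm + Md² gives I = 0.5445 + (5.4)(0.92)² = 5.1151 kg m².
Total I = 1.4126 + 0.16641 + 5.1151 = 6.6941 kg m².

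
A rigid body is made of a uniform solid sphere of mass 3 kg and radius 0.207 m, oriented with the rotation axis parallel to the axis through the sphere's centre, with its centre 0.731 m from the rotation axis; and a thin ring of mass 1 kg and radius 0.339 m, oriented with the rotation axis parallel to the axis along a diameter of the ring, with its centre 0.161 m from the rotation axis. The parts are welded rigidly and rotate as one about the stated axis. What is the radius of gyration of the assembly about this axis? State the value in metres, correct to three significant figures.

Solid sphere: I_cm = (2/5)MR² = (2/5)(3)(0.207)² = 0.051419 kg m²; centre at d = 0.731 m, so the parallel axis theorem gives I = 0.051419 + (3)(0.731)² = 1.6545 kg m².
Thin ring: I_cm = (1/2)MR² = (1/2)(1)(0.339)² = 0.057461 kg m²; centre at d = 0.161 m, so the parallel axis theorem gives I = 0.057461 + (1)(0.161)² = 0.083382 kg m².
Total I = 1.7379 kg m²; total mass M = 4 kg.
k = √(I/M) = √(1.7379/4) = 0.65914 m.

0.659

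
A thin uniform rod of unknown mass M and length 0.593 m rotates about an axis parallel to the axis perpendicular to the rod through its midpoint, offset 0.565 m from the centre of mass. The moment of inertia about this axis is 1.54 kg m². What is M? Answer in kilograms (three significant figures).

I = I_cm + Md² = (1/12)ML² + Md² = M·[0.0833333·(0.593)² + (0.565)²] = M·0.34853.
So M = 1.54 / 0.34853 = 4.4186 kg.

4.42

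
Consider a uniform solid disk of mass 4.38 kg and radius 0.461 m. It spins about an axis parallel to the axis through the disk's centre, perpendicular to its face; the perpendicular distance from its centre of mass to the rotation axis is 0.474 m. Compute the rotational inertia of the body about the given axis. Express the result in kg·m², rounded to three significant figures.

I_cm = (1/2)MR² = (1/2)(4.38)(0.461)² = 0.46542 kg·m²; centre at d = 0.474 m, so I = I_cm + Md² gives I = 0.46542 + (4.38)(0.474)² = 1.4495 kg·m².

1.45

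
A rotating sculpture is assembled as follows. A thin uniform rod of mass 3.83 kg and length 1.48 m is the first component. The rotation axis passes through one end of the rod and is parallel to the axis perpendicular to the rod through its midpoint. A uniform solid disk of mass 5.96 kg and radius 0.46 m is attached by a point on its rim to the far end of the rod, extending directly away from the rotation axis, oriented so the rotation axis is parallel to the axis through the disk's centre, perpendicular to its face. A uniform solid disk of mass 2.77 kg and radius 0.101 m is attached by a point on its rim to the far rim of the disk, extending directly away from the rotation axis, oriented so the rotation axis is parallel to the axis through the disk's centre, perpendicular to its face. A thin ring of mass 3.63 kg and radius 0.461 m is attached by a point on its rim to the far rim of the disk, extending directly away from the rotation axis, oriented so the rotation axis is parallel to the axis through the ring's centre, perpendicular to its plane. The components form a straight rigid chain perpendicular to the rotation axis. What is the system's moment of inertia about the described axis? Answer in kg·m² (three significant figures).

Thin rod: I_cm = (1/12)ML² = (1/12)(3.83)(1.48)² = 0.6991 kg·m²; centre at d = 0.74 m, so the parallel axis theorem gives I = 0.6991 + (3.83)(0.74)² = 2.7964 kg·m².
Solid disk: I_cm = (1/2)MR² = (1/2)(5.96)(0.46)² = 0.63057 kg·m²; centre at d = 0.74 + 0.74 + 0.46 = 1.94 m, so the parallel axis theorem gives I = 0.63057 + (5.96)(1.94)² = 23.062 kg·m².
Solid disk: I_cm = (1/2)MR² = (1/2)(2.77)(0.101)² = 0.014128 kg·m²; centre at d = 0.74 + 0.74 + 0.46 + 0.46 + 0.101 = 2.501 m, so the parallel axis theorem gives I = 0.014128 + (2.77)(2.501)² = 17.34 kg·m².
Thin ring: I_cm = MR² = (3.63)(0.461)² = 0.77145 kg·m²; centre at d = 0.74 + 0.74 + 0.46 + 0.46 + 0.101 + 0.101 + 0.461 = 3.063 m, so the parallel axis theorem gives I = 0.77145 + (3.63)(3.063)² = 34.828 kg·m².
Total I = 2.7964 + 23.062 + 17.34 + 34.828 = 78.027 kg·m².

78.0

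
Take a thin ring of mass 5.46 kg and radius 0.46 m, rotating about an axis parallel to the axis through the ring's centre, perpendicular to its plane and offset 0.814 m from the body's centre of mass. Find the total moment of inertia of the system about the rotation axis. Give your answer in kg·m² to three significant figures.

4.77

I_cm = MR² = (5.46)(0.46)² = 1.1553 kg·m²; centre at d = 0.814 m, so the parallel axis theorem gives I = 1.1553 + (5.46)(0.814)² = 4.7731 kg·m².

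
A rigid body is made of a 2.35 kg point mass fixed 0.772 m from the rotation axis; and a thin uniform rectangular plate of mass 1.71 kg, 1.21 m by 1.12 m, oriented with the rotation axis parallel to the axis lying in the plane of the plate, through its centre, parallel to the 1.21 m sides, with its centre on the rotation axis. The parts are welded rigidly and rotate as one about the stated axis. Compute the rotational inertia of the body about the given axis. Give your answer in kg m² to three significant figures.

1.58

Point mass: I_cm = 0; centre at d = 0.772 m, so I = I_cm + Md² gives I = 0 + (2.35)(0.772)² = 1.4006 kg m².
Rectangular plate: I_cm = (1/12)Mb² = (1/12)(1.71)(1.12)² = 0.17875 kg m²; axis through the centre, so I = 0.17875 kg m².
Total I = 1.4006 + 0.17875 = 1.5793 kg m².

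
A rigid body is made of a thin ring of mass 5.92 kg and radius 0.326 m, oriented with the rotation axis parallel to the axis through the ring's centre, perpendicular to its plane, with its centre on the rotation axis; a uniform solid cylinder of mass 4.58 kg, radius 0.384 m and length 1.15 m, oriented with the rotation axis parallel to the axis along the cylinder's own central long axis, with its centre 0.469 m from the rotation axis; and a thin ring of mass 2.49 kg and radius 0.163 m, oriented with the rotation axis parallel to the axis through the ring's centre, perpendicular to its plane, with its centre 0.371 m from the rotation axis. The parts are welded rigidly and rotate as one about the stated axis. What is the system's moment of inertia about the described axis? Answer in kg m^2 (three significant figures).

2.38

Thin ring: I_cm = MR² = (5.92)(0.326)² = 0.62915 kg m^2; axis through the centre, so I = 0.62915 kg m^2.
Solid cylinder: I_cm = (1/2)MR² = (1/2)(4.58)(0.384)² = 0.33767 kg m^2; centre at d = 0.469 m, so I = I_cm + Md² gives I = 0.33767 + (4.58)(0.469)² = 1.3451 kg m^2.
Thin ring: I_cm = MR² = (2.49)(0.163)² = 0.066157 kg m^2; centre at d = 0.371 m, so I = I_cm + Md² gives I = 0.066157 + (2.49)(0.371)² = 0.40888 kg m^2.
Total I = 0.62915 + 1.3451 + 0.40888 = 2.3831 kg m^2.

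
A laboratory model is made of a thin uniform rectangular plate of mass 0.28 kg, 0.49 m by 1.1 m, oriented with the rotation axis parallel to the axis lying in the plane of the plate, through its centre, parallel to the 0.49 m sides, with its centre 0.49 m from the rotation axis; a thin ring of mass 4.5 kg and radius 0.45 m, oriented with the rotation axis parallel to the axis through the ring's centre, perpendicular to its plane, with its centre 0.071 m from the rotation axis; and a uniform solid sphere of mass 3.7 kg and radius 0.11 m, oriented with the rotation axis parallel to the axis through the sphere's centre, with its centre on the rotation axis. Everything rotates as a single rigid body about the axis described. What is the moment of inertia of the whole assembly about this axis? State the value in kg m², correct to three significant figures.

1.05

Rectangular plate: I_cm = (1/12)Mb² = (1/12)(0.28)(1.1)² = 0.028233 kg m²; centre at d = 0.49 m, so I = I_cm + Md² gives I = 0.028233 + (0.28)(0.49)² = 0.095461 kg m².
Thin ring: I_cm = MR² = (4.5)(0.45)² = 0.91125 kg m²; centre at d = 0.071 m, so I = I_cm + Md² gives I = 0.91125 + (4.5)(0.071)² = 0.93393 kg m².
Solid sphere: I_cm = (2/5)MR² = (2/5)(3.7)(0.11)² = 0.017908 kg m²; axis through the centre, so I = 0.017908 kg m².
Total I = 0.095461 + 0.93393 + 0.017908 = 1.0473 kg m².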